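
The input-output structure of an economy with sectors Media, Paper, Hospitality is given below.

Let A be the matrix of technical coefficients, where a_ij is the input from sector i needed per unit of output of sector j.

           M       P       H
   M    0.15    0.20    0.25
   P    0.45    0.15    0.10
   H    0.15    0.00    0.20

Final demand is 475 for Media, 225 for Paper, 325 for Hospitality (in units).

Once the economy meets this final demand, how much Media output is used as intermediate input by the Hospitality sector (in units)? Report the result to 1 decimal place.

I − A =
  [   0.85    -0.20    -0.25]
  [  -0.45     0.85    -0.10]
  [  -0.15     0.00     0.80]
Cofactors of I−A, C_ij = (−1)^(i+j)·(minor ij) (rows/columns in the sector order above):
  C_11 = (0.85)(0.80) − (-0.10)(0.00) = 0.6800
  C_12 = −[(-0.45)(0.80) − (-0.10)(-0.15)] = 0.3750
  C_13 = (-0.45)(0.00) − (0.85)(-0.15) = 0.1275
  C_21 = −[(-0.20)(0.80) − (-0.25)(0.00)] = 0.1600
  C_22 = (0.85)(0.80) − (-0.25)(-0.15) = 0.6425
  C_23 = −[(0.85)(0.00) − (-0.20)(-0.15)] = 0.0300
  C_31 = (-0.20)(-0.10) − (-0.25)(0.85) = 0.2325
  C_32 = −[(0.85)(-0.10) − (-0.25)(-0.45)] = 0.1975
  C_33 = (0.85)(0.85) − (-0.20)(-0.45) = 0.6325
det(I−A) = Σ_j (I−A)_1j·C_1j = (0.85)(0.6800) + (-0.20)(0.3750) + (-0.25)(0.1275) = 0.471125
adj(I−A) = Cᵀ =
  [ 0.6800   0.1600   0.2325]
  [ 0.3750   0.6425   0.1975]
  [ 0.1275   0.0300   0.6325]
(I − A)⁻¹ = adj(I−A) / det(I−A) ≈
  [   1.4434     0.3396     0.4935]
  [   0.7960     1.3638     0.4192]
  [   0.2706     0.0637     1.3425]
First solve x = (I − A)⁻¹ d = adj(I−A)·d / det(I−A); in particular x_H = (0.1275·475 + 0.0300·225 + 0.6325·325) / 0.471125 = 272.875 / 0.471125 ≈ 579.199.
Intermediate flow from M to H: z_MH = a_MH · x_H = 0.25 × 272.875 / 0.471125 = 68.21875 / 0.471125 ≈ 144.8.

z_MH = 144.8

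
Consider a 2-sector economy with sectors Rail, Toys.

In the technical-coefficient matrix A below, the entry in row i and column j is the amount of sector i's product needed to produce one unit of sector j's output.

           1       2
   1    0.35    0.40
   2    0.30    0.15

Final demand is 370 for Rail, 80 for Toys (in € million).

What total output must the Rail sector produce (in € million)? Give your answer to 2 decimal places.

I − A =
  [   0.65    -0.40]
  [  -0.30     0.85]
det(I−A) = (0.65)(0.85) − (-0.40)(-0.30) = 0.4325
adj(I−A) = [[0.85, 0.40], [0.30, 0.65]]
(I − A)⁻¹ = adj(I−A) / det(I−A) ≈
  [   1.9653     0.9249]
  [   0.6936     1.5029]
x = (I − A)⁻¹ d = adj(I−A)·d / det(I−A), with det(I−A) = 0.4325:
  x_1 = (0.85·370 + 0.40·80) / 0.4325 = 346.50 / 0.4325 ≈ 801.16
  x_2 = (0.30·370 + 0.65·80) / 0.4325 = 163.00 / 0.4325 ≈ 376.88

x_1 = 801.16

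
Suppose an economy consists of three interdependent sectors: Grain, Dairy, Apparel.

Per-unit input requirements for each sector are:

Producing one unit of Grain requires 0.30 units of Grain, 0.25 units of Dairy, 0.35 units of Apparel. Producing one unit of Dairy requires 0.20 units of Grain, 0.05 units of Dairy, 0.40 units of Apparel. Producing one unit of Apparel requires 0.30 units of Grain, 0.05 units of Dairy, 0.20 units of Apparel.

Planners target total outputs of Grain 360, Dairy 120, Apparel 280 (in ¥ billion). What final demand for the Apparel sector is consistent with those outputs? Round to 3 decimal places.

d_3 = 50.000

I − A =
  [   0.70    -0.20    -0.30]
  [  -0.25     0.95    -0.05]
  [  -0.35    -0.40     0.80]
d = (I − A) x:
  d_1 = (+0.70)·360 + (-0.20)·120 + (-0.30)·280 = 144.000
  d_2 = (-0.25)·360 + (+0.95)·120 + (-0.05)·280 = 10.000
  d_3 = (-0.35)·360 + (-0.40)·120 + (+0.80)·280 = 50.000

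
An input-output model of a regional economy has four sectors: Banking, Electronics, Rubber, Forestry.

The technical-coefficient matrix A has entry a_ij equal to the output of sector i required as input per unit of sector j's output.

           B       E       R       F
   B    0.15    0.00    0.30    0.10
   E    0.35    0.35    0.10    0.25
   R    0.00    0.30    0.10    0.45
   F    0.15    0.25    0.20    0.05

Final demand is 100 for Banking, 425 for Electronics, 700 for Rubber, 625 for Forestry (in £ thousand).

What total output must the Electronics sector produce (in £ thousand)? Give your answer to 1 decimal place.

x_E = 2595.2

I − A =
  [   0.85     0.00    -0.30    -0.10]
  [  -0.35     0.65    -0.10    -0.25]
  [   0.00    -0.30     0.90    -0.45]
  [  -0.15    -0.25    -0.20     0.95]
Compute the cofactors C_ij = (−1)^(i+j)·(3×3 minor ij) of I−A; the adjugate is their transpose:
adj(I−A) = Cᵀ =
  [ 0.386250   0.147750   0.182000   0.165750]
  [ 0.308250   0.616500   0.239750   0.308250]
  [ 0.194250   0.333375   0.453250   0.322875]
  [ 0.183000   0.255750   0.187250   0.440250]
det(I−A) = Σ_j (I−A)_1j·C_1j = (0.85)(0.386250) + (0.00)(0.308250) + (-0.30)(0.194250) + (-0.10)(0.183000) = 0.2517375
(I − A)⁻¹ = adj(I−A) / det(I−A) ≈
  [   1.5343     0.5869     0.7230     0.6584]
  [   1.2245     2.4490     0.9524     1.2245]
  [   0.7716     1.3243     1.8005     1.2826]
  [   0.7269     1.0159     0.7438     1.7488]
x = (I − A)⁻¹ d = adj(I−A)·d / det(I−A), with det(I−A) = 0.2517375:
  x_B = (0.386250·100 + 0.147750·425 + 0.182000·700 + 0.165750·625) / 0.2517375 = 332.4125 / 0.2517375 ≈ 1320.5
  x_E = (0.308250·100 + 0.616500·425 + 0.239750·700 + 0.308250·625) / 0.2517375 = 653.31875 / 0.2517375 ≈ 2595.2
  x_R = (0.194250·100 + 0.333375·425 + 0.453250·700 + 0.322875·625) / 0.2517375 = 680.18125 / 0.2517375 ≈ 2701.9
  x_F = (0.183000·100 + 0.255750·425 + 0.187250·700 + 0.440250·625) / 0.2517375 = 533.225 / 0.2517375 ≈ 2118.2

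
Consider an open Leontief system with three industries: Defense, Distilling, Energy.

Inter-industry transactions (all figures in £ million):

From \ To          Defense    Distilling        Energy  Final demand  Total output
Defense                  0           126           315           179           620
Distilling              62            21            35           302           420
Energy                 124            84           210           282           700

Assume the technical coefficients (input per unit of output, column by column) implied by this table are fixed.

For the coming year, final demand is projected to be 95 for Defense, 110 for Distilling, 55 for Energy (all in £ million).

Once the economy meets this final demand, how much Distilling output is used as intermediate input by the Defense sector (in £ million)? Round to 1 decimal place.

Technical coefficients a_ij = z_ij / X_j:
  a_11 = 0/620 = 0.00, a_21 = 62/620 = 0.10, a_31 = 124/620 = 0.20
  a_12 = 126/420 = 0.30, a_22 = 21/420 = 0.05, a_32 = 84/420 = 0.20
  a_13 = 315/700 = 0.45, a_23 = 35/700 = 0.05, a_33 = 210/700 = 0.30
I − A =
  [   1.00    -0.30    -0.45]
  [  -0.10     0.95    -0.05]
  [  -0.20    -0.20     0.70]
Cofactors of I−A, C_ij = (−1)^(i+j)·(minor ij) (rows/columns in the sector order above):
  C_11 = (0.95)(0.70) − (-0.05)(-0.20) = 0.6550
  C_12 = −[(-0.10)(0.70) − (-0.05)(-0.20)] = 0.0800
  C_13 = (-0.10)(-0.20) − (0.95)(-0.20) = 0.2100
  C_21 = −[(-0.30)(0.70) − (-0.45)(-0.20)] = 0.3000
  C_22 = (1.00)(0.70) − (-0.45)(-0.20) = 0.6100
  C_23 = −[(1.00)(-0.20) − (-0.30)(-0.20)] = 0.2600
  C_31 = (-0.30)(-0.05) − (-0.45)(0.95) = 0.4425
  C_32 = −[(1.00)(-0.05) − (-0.45)(-0.10)] = 0.0950
  C_33 = (1.00)(0.95) − (-0.30)(-0.10) = 0.9200
det(I−A) = Σ_j (I−A)_1j·C_1j = (1.00)(0.6550) + (-0.30)(0.0800) + (-0.45)(0.2100) = 0.5365
adj(I−A) = Cᵀ =
  [ 0.6550   0.3000   0.4425]
  [ 0.0800   0.6100   0.0950]
  [ 0.2100   0.2600   0.9200]
(I − A)⁻¹ = adj(I−A) / det(I−A) ≈
  [   1.2209     0.5592     0.8248]
  [   0.1491     1.1370     0.1771]
  [   0.3914     0.4846     1.7148]
First solve x = (I − A)⁻¹ d = adj(I−A)·d / det(I−A); in particular x_1 = (0.6550·95 + 0.3000·110 + 0.4425·55) / 0.5365 = 119.5625 / 0.5365 ≈ 222.856.
Intermediate flow from 2 to 1: z_21 = a_21 · x_1 = 0.10 × 119.5625 / 0.5365 = 11.95625 / 0.5365 ≈ 22.3.

z_21 = 22.3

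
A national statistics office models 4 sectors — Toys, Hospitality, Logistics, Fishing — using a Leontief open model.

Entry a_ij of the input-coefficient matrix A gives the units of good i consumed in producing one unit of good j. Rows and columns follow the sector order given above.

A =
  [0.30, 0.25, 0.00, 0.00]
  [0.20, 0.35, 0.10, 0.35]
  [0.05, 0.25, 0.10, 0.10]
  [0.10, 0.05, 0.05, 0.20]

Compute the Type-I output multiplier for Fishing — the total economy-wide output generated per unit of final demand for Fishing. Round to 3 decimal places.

I − A =
  [   0.70    -0.25     0.00     0.00]
  [  -0.20     0.65    -0.10    -0.35]
  [  -0.05    -0.25     0.90    -0.10]
  [  -0.10    -0.05    -0.05     0.80]
Compute the cofactors C_ij = (−1)^(i+j)·(3×3 minor ij) of I−A; the adjugate is their transpose:
adj(I−A) = Cᵀ =
  [ 0.424125   0.178750   0.024375   0.081250]
  [ 0.180375   0.500500   0.068250   0.227500]
  [ 0.081375   0.156000   0.303000   0.106125]
  [ 0.069375   0.063375   0.026250   0.345750]
det(I−A) = Σ_j (I−A)_1j·C_1j = (0.70)(0.424125) + (-0.25)(0.180375) + (0.00)(0.081375) + (0.00)(0.069375) = 0.25179375
(I − A)⁻¹ = adj(I−A) / det(I−A) ≈
  [   1.6844     0.7099     0.0968     0.3227]
  [   0.7164     1.9877     0.2711     0.9035]
  [   0.3232     0.6196     1.2034     0.4215]
  [   0.2755     0.2517     0.1043     1.3731]
The output multiplier for sector j is the column-j sum of the Leontief inverse (I − A)⁻¹ = adj(I−A) / det(I−A).
Column 4 of adj(I−A): (0.081250, 0.227500, 0.106125, 0.345750); det(I−A) = 0.25179375.
m_4 = (0.081250 + 0.227500 + 0.106125 + 0.345750) / 0.25179375 = 0.760625 / 0.25179375 ≈ 3.021.

m_4 = 3.021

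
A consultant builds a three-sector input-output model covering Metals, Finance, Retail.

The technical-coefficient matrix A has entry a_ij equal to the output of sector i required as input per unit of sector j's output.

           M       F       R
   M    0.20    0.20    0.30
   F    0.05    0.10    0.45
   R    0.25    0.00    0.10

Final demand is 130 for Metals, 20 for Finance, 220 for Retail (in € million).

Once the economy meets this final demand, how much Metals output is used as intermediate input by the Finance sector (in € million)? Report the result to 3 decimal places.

I − A =
  [   0.80    -0.20    -0.30]
  [  -0.05     0.90    -0.45]
  [  -0.25     0.00     0.90]
Cofactors of I−A, C_ij = (−1)^(i+j)·(minor ij) (rows/columns in the sector order above):
  C_11 = (0.90)(0.90) − (-0.45)(0.00) = 0.8100
  C_12 = −[(-0.05)(0.90) − (-0.45)(-0.25)] = 0.1575
  C_13 = (-0.05)(0.00) − (0.90)(-0.25) = 0.2250
  C_21 = −[(-0.20)(0.90) − (-0.30)(0.00)] = 0.1800
  C_22 = (0.80)(0.90) − (-0.30)(-0.25) = 0.6450
  C_23 = −[(0.80)(0.00) − (-0.20)(-0.25)] = 0.0500
  C_31 = (-0.20)(-0.45) − (-0.30)(0.90) = 0.3600
  C_32 = −[(0.80)(-0.45) − (-0.30)(-0.05)] = 0.3750
  C_33 = (0.80)(0.90) − (-0.20)(-0.05) = 0.7100
det(I−A) = Σ_j (I−A)_1j·C_1j = (0.80)(0.8100) + (-0.20)(0.1575) + (-0.30)(0.2250) = 0.5490
adj(I−A) = Cᵀ =
  [ 0.8100   0.1800   0.3600]
  [ 0.1575   0.6450   0.3750]
  [ 0.2250   0.0500   0.7100]
(I − A)⁻¹ = adj(I−A) / det(I−A) ≈
  [   1.4754     0.3279     0.6557]
  [   0.2869     1.1749     0.6831]
  [   0.4098     0.0911     1.2933]
First solve x = (I − A)⁻¹ d = adj(I−A)·d / det(I−A); in particular x_F = (0.1575·130 + 0.6450·20 + 0.3750·220) / 0.5490 = 115.875 / 0.5490 ≈ 211.06557.
Intermediate flow from M to F: z_MF = a_MF · x_F = 0.20 × 115.875 / 0.5490 = 23.175 / 0.5490 ≈ 42.213.

z_MF = 42.213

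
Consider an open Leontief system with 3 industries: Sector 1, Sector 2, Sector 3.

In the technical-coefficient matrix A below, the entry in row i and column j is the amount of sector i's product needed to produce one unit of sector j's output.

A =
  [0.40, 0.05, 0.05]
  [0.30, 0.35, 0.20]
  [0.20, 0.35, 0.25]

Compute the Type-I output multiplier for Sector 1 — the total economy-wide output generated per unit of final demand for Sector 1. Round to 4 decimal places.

m_1 = 4.0687

I − A =
  [   0.60    -0.05    -0.05]
  [  -0.30     0.65    -0.20]
  [  -0.20    -0.35     0.75]
Cofactors of I−A, C_ij = (−1)^(i+j)·(minor ij) (rows/columns in the sector order above):
  C_11 = (0.65)(0.75) − (-0.20)(-0.35) = 0.4175
  C_12 = −[(-0.30)(0.75) − (-0.20)(-0.20)] = 0.2650
  C_13 = (-0.30)(-0.35) − (0.65)(-0.20) = 0.2350
  C_21 = −[(-0.05)(0.75) − (-0.05)(-0.35)] = 0.0550
  C_22 = (0.60)(0.75) − (-0.05)(-0.20) = 0.4400
  C_23 = −[(0.60)(-0.35) − (-0.05)(-0.20)] = 0.2200
  C_31 = (-0.05)(-0.20) − (-0.05)(0.65) = 0.0425
  C_32 = −[(0.60)(-0.20) − (-0.05)(-0.30)] = 0.1350
  C_33 = (0.60)(0.65) − (-0.05)(-0.30) = 0.3750
det(I−A) = Σ_j (I−A)_1j·C_1j = (0.60)(0.4175) + (-0.05)(0.2650) + (-0.05)(0.2350) = 0.2255
adj(I−A) = Cᵀ =
  [ 0.4175   0.0550   0.0425]
  [ 0.2650   0.4400   0.1350]
  [ 0.2350   0.2200   0.3750]
(I − A)⁻¹ = adj(I−A) / det(I−A) ≈
  [   1.85144     0.24390     0.18847]
  [   1.17517     1.95122     0.59867]
  [   1.04213     0.97561     1.66297]
The output multiplier for sector j is the column-j sum of the Leontief inverse (I − A)⁻¹ = adj(I−A) / det(I−A).
Column 1 of adj(I−A): (0.4175, 0.2650, 0.2350); det(I−A) = 0.2255.
m_1 = (0.4175 + 0.2650 + 0.2350) / 0.2255 = 0.9175 / 0.2255 ≈ 4.0687.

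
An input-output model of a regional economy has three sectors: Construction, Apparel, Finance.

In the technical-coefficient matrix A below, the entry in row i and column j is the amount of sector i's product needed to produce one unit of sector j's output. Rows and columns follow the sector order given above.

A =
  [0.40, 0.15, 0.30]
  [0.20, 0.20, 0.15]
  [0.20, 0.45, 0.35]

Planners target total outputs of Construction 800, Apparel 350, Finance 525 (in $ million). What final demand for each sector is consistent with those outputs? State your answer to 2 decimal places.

d_1 = 270.00, d_2 = 41.25, d_3 = 23.75

I − A =
  [   0.60    -0.15    -0.30]
  [  -0.20     0.80    -0.15]
  [  -0.20    -0.45     0.65]
d = (I − A) x:
  d_1 = (+0.60)·800 + (-0.15)·350 + (-0.30)·525 = 270.00
  d_2 = (-0.20)·800 + (+0.80)·350 + (-0.15)·525 = 41.25
  d_3 = (-0.20)·800 + (-0.45)·350 + (+0.65)·525 = 23.75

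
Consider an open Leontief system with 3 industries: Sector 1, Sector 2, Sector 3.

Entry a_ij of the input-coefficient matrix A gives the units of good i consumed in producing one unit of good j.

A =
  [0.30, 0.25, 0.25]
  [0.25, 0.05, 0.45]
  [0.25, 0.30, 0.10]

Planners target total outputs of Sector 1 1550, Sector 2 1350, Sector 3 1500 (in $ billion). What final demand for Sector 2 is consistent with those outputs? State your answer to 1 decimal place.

I − A =
  [   0.70    -0.25    -0.25]
  [  -0.25     0.95    -0.45]
  [  -0.25    -0.30     0.90]
d = (I − A) x:
  d_1 = (+0.70)·1550 + (-0.25)·1350 + (-0.25)·1500 = 372.5
  d_2 = (-0.25)·1550 + (+0.95)·1350 + (-0.45)·1500 = 220.0
  d_3 = (-0.25)·1550 + (-0.30)·1350 + (+0.90)·1500 = 557.5

d_2 = 220.0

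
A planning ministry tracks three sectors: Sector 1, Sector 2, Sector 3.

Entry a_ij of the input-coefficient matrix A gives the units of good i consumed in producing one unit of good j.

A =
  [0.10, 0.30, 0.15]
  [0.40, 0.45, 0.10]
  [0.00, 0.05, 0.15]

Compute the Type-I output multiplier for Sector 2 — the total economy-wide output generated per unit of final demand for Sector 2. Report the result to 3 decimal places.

m_2 = 3.446

I − A =
  [   0.90    -0.30    -0.15]
  [  -0.40     0.55    -0.10]
  [   0.00    -0.05     0.85]
Cofactors of I−A, C_ij = (−1)^(i+j)·(minor ij) (rows/columns in the sector order above):
  C_11 = (0.55)(0.85) − (-0.10)(-0.05) = 0.4625
  C_12 = −[(-0.40)(0.85) − (-0.10)(0.00)] = 0.3400
  C_13 = (-0.40)(-0.05) − (0.55)(0.00) = 0.0200
  C_21 = −[(-0.30)(0.85) − (-0.15)(-0.05)] = 0.2625
  C_22 = (0.90)(0.85) − (-0.15)(0.00) = 0.7650
  C_23 = −[(0.90)(-0.05) − (-0.30)(0.00)] = 0.0450
  C_31 = (-0.30)(-0.10) − (-0.15)(0.55) = 0.1125
  C_32 = −[(0.90)(-0.10) − (-0.15)(-0.40)] = 0.1500
  C_33 = (0.90)(0.55) − (-0.30)(-0.40) = 0.3750
det(I−A) = Σ_j (I−A)_1j·C_1j = (0.90)(0.4625) + (-0.30)(0.3400) + (-0.15)(0.0200) = 0.31125
adj(I−A) = Cᵀ =
  [ 0.4625   0.2625   0.1125]
  [ 0.3400   0.7650   0.1500]
  [ 0.0200   0.0450   0.3750]
(I − A)⁻¹ = adj(I−A) / det(I−A) ≈
  [   1.4859     0.8434     0.3614]
  [   1.0924     2.4578     0.4819]
  [   0.0643     0.1446     1.2048]
The output multiplier for sector j is the column-j sum of the Leontief inverse (I − A)⁻¹ = adj(I−A) / det(I−A).
Column 2 of adj(I−A): (0.2625, 0.7650, 0.0450); det(I−A) = 0.31125.
m_2 = (0.2625 + 0.7650 + 0.0450) / 0.31125 = 1.0725 / 0.31125 ≈ 3.446.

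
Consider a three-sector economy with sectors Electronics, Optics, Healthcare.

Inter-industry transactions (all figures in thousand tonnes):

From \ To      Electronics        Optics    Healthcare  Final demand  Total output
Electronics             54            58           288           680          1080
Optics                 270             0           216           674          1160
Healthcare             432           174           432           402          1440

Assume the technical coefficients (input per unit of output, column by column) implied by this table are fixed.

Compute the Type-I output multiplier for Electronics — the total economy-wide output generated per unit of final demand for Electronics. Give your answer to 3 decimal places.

m_1 = 2.480

Technical coefficients a_ij = z_ij / X_j:
  a_11 = 54/1080 = 0.05, a_21 = 270/1080 = 0.25, a_31 = 432/1080 = 0.40
  a_12 = 58/1160 = 0.05, a_22 = 0/1160 = 0.00, a_32 = 174/1160 = 0.15
  a_13 = 288/1440 = 0.20, a_23 = 216/1440 = 0.15, a_33 = 432/1440 = 0.30
I − A =
  [   0.95    -0.05    -0.20]
  [  -0.25     1.00    -0.15]
  [  -0.40    -0.15     0.70]
Cofactors of I−A, C_ij = (−1)^(i+j)·(minor ij) (rows/columns in the sector order above):
  C_11 = (1.00)(0.70) − (-0.15)(-0.15) = 0.6775
  C_12 = −[(-0.25)(0.70) − (-0.15)(-0.40)] = 0.2350
  C_13 = (-0.25)(-0.15) − (1.00)(-0.40) = 0.4375
  C_21 = −[(-0.05)(0.70) − (-0.20)(-0.15)] = 0.0650
  C_22 = (0.95)(0.70) − (-0.20)(-0.40) = 0.5850
  C_23 = −[(0.95)(-0.15) − (-0.05)(-0.40)] = 0.1625
  C_31 = (-0.05)(-0.15) − (-0.20)(1.00) = 0.2075
  C_32 = −[(0.95)(-0.15) − (-0.20)(-0.25)] = 0.1925
  C_33 = (0.95)(1.00) − (-0.05)(-0.25) = 0.9375
det(I−A) = Σ_j (I−A)_1j·C_1j = (0.95)(0.6775) + (-0.05)(0.2350) + (-0.20)(0.4375) = 0.544375
adj(I−A) = Cᵀ =
  [ 0.6775   0.0650   0.2075]
  [ 0.2350   0.5850   0.1925]
  [ 0.4375   0.1625   0.9375]
(I − A)⁻¹ = adj(I−A) / det(I−A) ≈
  [   1.2445     0.1194     0.3812]
  [   0.4317     1.0746     0.3536]
  [   0.8037     0.2985     1.7222]
The output multiplier for sector j is the column-j sum of the Leontief inverse (I − A)⁻¹ = adj(I−A) / det(I−A).
Column 1 of adj(I−A): (0.6775, 0.2350, 0.4375); det(I−A) = 0.544375.
m_1 = (0.6775 + 0.2350 + 0.4375) / 0.544375 = 1.35 / 0.544375 ≈ 2.480.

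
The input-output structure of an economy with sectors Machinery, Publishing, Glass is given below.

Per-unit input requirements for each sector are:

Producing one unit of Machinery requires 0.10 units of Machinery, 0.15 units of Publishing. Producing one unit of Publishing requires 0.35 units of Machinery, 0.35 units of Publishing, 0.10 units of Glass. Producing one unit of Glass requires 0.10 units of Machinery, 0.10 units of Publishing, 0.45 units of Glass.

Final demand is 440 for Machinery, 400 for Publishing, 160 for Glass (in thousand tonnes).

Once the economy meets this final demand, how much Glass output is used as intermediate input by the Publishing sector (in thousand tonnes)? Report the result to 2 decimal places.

I − A =
  [   0.90    -0.35    -0.10]
  [  -0.15     0.65    -0.10]
  [   0.00    -0.10     0.55]
Cofactors of I−A, C_ij = (−1)^(i+j)·(minor ij) (rows/columns in the sector order above):
  C_11 = (0.65)(0.55) − (-0.10)(-0.10) = 0.3475
  C_12 = −[(-0.15)(0.55) − (-0.10)(0.00)] = 0.0825
  C_13 = (-0.15)(-0.10) − (0.65)(0.00) = 0.0150
  C_21 = −[(-0.35)(0.55) − (-0.10)(-0.10)] = 0.2025
  C_22 = (0.90)(0.55) − (-0.10)(0.00) = 0.4950
  C_23 = −[(0.90)(-0.10) − (-0.35)(0.00)] = 0.0900
  C_31 = (-0.35)(-0.10) − (-0.10)(0.65) = 0.1000
  C_32 = −[(0.90)(-0.10) − (-0.10)(-0.15)] = 0.1050
  C_33 = (0.90)(0.65) − (-0.35)(-0.15) = 0.5325
det(I−A) = Σ_j (I−A)_1j·C_1j = (0.90)(0.3475) + (-0.35)(0.0825) + (-0.10)(0.0150) = 0.282375
adj(I−A) = Cᵀ =
  [ 0.3475   0.2025   0.1000]
  [ 0.0825   0.4950   0.1050]
  [ 0.0150   0.0900   0.5325]
(I − A)⁻¹ = adj(I−A) / det(I−A) ≈
  [   1.2306     0.7171     0.3541]
  [   0.2922     1.7530     0.3718]
  [   0.0531     0.3187     1.8858]
First solve x = (I − A)⁻¹ d = adj(I−A)·d / det(I−A); in particular x_P = (0.0825·440 + 0.4950·400 + 0.1050·160) / 0.282375 = 251.10 / 0.282375 ≈ 889.2430.
Intermediate flow from G to P: z_GP = a_GP · x_P = 0.10 × 251.10 / 0.282375 = 25.11 / 0.282375 ≈ 88.92.

z_GP = 88.92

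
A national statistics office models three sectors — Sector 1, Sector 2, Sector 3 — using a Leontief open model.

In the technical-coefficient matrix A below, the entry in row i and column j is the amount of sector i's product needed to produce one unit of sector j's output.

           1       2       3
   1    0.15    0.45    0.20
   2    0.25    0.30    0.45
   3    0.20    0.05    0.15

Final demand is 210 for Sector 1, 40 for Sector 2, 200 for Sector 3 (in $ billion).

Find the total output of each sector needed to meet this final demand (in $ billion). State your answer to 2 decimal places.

I − A =
  [   0.85    -0.45    -0.20]
  [  -0.25     0.70    -0.45]
  [  -0.20    -0.05     0.85]
Cofactors of I−A, C_ij = (−1)^(i+j)·(minor ij) (rows/columns in the sector order above):
  C_11 = (0.70)(0.85) − (-0.45)(-0.05) = 0.5725
  C_12 = −[(-0.25)(0.85) − (-0.45)(-0.20)] = 0.3025
  C_13 = (-0.25)(-0.05) − (0.70)(-0.20) = 0.1525
  C_21 = −[(-0.45)(0.85) − (-0.20)(-0.05)] = 0.3925
  C_22 = (0.85)(0.85) − (-0.20)(-0.20) = 0.6825
  C_23 = −[(0.85)(-0.05) − (-0.45)(-0.20)] = 0.1325
  C_31 = (-0.45)(-0.45) − (-0.20)(0.70) = 0.3425
  C_32 = −[(0.85)(-0.45) − (-0.20)(-0.25)] = 0.4325
  C_33 = (0.85)(0.70) − (-0.45)(-0.25) = 0.4825
det(I−A) = Σ_j (I−A)_1j·C_1j = (0.85)(0.5725) + (-0.45)(0.3025) + (-0.20)(0.1525) = 0.3200
adj(I−A) = Cᵀ =
  [ 0.5725   0.3925   0.3425]
  [ 0.3025   0.6825   0.4325]
  [ 0.1525   0.1325   0.4825]
(I − A)⁻¹ = adj(I−A) / det(I−A) ≈
  [   1.7891     1.2266     1.0703]
  [   0.9453     2.1328     1.3516]
  [   0.4766     0.4141     1.5078]
x = (I − A)⁻¹ d = adj(I−A)·d / det(I−A), with det(I−A) = 0.3200:
  x_1 = (0.5725·210 + 0.3925·40 + 0.3425·200) / 0.3200 = 204.425 / 0.3200 ≈ 638.83
  x_2 = (0.3025·210 + 0.6825·40 + 0.4325·200) / 0.3200 = 177.325 / 0.3200 ≈ 554.14
  x_3 = (0.1525·210 + 0.1325·40 + 0.4825·200) / 0.3200 = 133.825 / 0.3200 ≈ 418.20

x_1 = 638.83, x_2 = 554.14, x_3 = 418.20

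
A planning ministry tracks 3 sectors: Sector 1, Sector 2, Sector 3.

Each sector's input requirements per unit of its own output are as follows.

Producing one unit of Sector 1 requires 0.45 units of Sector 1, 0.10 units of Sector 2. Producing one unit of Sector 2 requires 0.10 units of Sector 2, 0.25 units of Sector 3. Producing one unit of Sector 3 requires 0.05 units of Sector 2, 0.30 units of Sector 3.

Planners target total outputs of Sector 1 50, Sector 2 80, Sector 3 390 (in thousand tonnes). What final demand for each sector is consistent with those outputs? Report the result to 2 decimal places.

d_1 = 27.50, d_2 = 47.50, d_3 = 253.00

I − A =
  [   0.55     0.00     0.00]
  [  -0.10     0.90    -0.05]
  [   0.00    -0.25     0.70]
d = (I − A) x:
  d_1 = (+0.55)·50 + (+0.00)·80 + (+0.00)·390 = 27.50
  d_2 = (-0.10)·50 + (+0.90)·80 + (-0.05)·390 = 47.50
  d_3 = (+0.00)·50 + (-0.25)·80 + (+0.70)·390 = 253.00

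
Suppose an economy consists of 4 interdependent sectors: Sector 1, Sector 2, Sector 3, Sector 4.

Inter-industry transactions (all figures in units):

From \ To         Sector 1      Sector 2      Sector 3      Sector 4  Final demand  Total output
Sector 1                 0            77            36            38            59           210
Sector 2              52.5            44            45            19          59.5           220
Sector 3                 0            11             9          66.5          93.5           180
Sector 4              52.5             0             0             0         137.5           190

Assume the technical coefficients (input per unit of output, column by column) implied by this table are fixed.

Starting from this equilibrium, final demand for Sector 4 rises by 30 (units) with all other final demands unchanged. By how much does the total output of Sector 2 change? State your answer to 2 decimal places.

Technical coefficients a_ij = z_ij / X_j:
  a_11 = 0/210 = 0.00, a_21 = 52.5/210 = 0.25, a_31 = 0/210 = 0.00, a_41 = 52.5/210 = 0.25
  a_12 = 77/220 = 0.35, a_22 = 44/220 = 0.20, a_32 = 11/220 = 0.05, a_42 = 0/220 = 0.00
  a_13 = 36/180 = 0.20, a_23 = 45/180 = 0.25, a_33 = 9/180 = 0.05, a_43 = 0/180 = 0.00
  a_14 = 38/190 = 0.20, a_24 = 19/190 = 0.10, a_34 = 66.5/190 = 0.35, a_44 = 0/190 = 0.00
I − A =
  [   1.00    -0.35    -0.20    -0.20]
  [  -0.25     0.80    -0.25    -0.10]
  [   0.00    -0.05     0.95    -0.35]
  [  -0.25     0.00     0.00     1.00]
Compute the cofactors C_ij = (−1)^(i+j)·(3×3 minor ij) of I−A; the adjugate is their transpose:
adj(I−A) = Cᵀ =
  [ 0.747500   0.342500   0.247500   0.270375]
  [ 0.283125   0.885000   0.292500   0.247500]
  [ 0.083750   0.078125   0.663750   0.256875]
  [ 0.186875   0.085625   0.061875   0.661875]
det(I−A) = Σ_j (I−A)_1j·C_1j = (1.00)(0.747500) + (-0.35)(0.283125) + (-0.20)(0.083750) + (-0.20)(0.186875) = 0.59428125
(I − A)⁻¹ = adj(I−A) / det(I−A) ≈
  [   1.2578     0.5763     0.4165     0.4550]
  [   0.4764     1.4892     0.4922     0.4165]
  [   0.1409     0.1315     1.1169     0.4322]
  [   0.3145     0.1441     0.1041     1.1137]
Δx = (I − A)⁻¹ Δd with Δd having +30 in the Sector 4 component and 0 elsewhere.
So Δx_2 = L_24 · (+30), where L_24 = adj(I−A)_24 / det(I−A) = 0.247500 / 0.59428125.
Δx_2 = 0.247500 × (+30) / 0.59428125 = 7.425 / 0.59428125 ≈ 12.49.

Δx_2 = 12.49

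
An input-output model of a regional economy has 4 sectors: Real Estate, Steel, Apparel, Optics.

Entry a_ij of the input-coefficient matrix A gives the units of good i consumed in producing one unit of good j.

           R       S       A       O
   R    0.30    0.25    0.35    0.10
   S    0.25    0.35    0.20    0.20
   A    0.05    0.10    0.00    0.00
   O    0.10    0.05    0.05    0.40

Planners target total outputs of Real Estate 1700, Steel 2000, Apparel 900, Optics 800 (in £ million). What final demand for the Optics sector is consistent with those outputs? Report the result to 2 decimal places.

d_O = 165.00

I − A =
  [   0.70    -0.25    -0.35    -0.10]
  [  -0.25     0.65    -0.20    -0.20]
  [  -0.05    -0.10     1.00     0.00]
  [  -0.10    -0.05    -0.05     0.60]
d = (I − A) x:
  d_R = (+0.70)·1700 + (-0.25)·2000 + (-0.35)·900 + (-0.10)·800 = 295.00
  d_S = (-0.25)·1700 + (+0.65)·2000 + (-0.20)·900 + (-0.20)·800 = 535.00
  d_A = (-0.05)·1700 + (-0.10)·2000 + (+1.00)·900 + (+0.00)·800 = 615.00
  d_O = (-0.10)·1700 + (-0.05)·2000 + (-0.05)·900 + (+0.60)·800 = 165.00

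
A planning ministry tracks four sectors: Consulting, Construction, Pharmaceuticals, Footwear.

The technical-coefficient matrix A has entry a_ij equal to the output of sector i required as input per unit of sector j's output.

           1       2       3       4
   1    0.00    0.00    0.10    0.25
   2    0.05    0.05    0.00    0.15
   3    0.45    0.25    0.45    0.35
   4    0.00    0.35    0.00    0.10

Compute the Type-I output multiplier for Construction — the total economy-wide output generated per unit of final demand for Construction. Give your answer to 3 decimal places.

m_2 = 2.745

I − A =
  [   1.00     0.00    -0.10    -0.25]
  [  -0.05     0.95     0.00    -0.15]
  [  -0.45    -0.25     0.55    -0.35]
  [   0.00    -0.35     0.00     0.90]
Compute the cofactors C_ij = (−1)^(i+j)·(3×3 minor ij) of I−A; the adjugate is their transpose:
adj(I−A) = Cᵀ =
  [ 0.441375   0.082875   0.080250   0.167625]
  [ 0.024750   0.454500   0.004500   0.084375]
  [ 0.378500   0.386875   0.798125   0.480000]
  [ 0.009625   0.176750   0.001750   0.478500]
det(I−A) = Σ_j (I−A)_1j·C_1j = (1.00)(0.441375) + (0.00)(0.024750) + (-0.10)(0.378500) + (-0.25)(0.009625) = 0.40111875
(I − A)⁻¹ = adj(I−A) / det(I−A) ≈
  [   1.1004     0.2066     0.2001     0.4179]
  [   0.0617     1.1331     0.0112     0.2103]
  [   0.9436     0.9645     1.9897     1.1967]
  [   0.0240     0.4406     0.0044     1.1929]
The output multiplier for sector j is the column-j sum of the Leontief inverse (I − A)⁻¹ = adj(I−A) / det(I−A).
Column 2 of adj(I−A): (0.082875, 0.454500, 0.386875, 0.176750); det(I−A) = 0.40111875.
m_2 = (0.082875 + 0.454500 + 0.386875 + 0.176750) / 0.40111875 = 1.101 / 0.40111875 ≈ 2.745.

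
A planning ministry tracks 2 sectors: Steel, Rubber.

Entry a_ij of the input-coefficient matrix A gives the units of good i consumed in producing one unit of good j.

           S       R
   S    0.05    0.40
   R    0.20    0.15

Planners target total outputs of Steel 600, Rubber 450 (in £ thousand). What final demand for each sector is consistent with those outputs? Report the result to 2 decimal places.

d_S = 390.00, d_R = 262.50

I − A =
  [   0.95    -0.40]
  [  -0.20     0.85]
d = (I − A) x:
  d_S = (+0.95)·600 + (-0.40)·450 = 390.00
  d_R = (-0.20)·600 + (+0.85)·450 = 262.50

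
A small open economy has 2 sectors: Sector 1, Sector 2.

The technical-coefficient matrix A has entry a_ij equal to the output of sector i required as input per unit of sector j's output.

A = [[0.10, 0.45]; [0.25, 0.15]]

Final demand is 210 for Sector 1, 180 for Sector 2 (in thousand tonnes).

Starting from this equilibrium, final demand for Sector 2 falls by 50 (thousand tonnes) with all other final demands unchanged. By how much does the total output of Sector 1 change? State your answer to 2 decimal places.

I − A =
  [   0.90    -0.45]
  [  -0.25     0.85]
det(I−A) = (0.90)(0.85) − (-0.45)(-0.25) = 0.6525
adj(I−A) = [[0.85, 0.45], [0.25, 0.90]]
(I − A)⁻¹ = adj(I−A) / det(I−A) ≈
  [   1.3027     0.6897]
  [   0.3831     1.3793]
Δx = (I − A)⁻¹ Δd with Δd having -50 in the Sector 2 component and 0 elsewhere.
So Δx_1 = L_12 · (-50), where L_12 = adj(I−A)_12 / det(I−A) = 0.45 / 0.6525.
Δx_1 = 0.45 × (-50) / 0.6525 = -22.50 / 0.6525 ≈ -34.48.

Δx_1 = -34.48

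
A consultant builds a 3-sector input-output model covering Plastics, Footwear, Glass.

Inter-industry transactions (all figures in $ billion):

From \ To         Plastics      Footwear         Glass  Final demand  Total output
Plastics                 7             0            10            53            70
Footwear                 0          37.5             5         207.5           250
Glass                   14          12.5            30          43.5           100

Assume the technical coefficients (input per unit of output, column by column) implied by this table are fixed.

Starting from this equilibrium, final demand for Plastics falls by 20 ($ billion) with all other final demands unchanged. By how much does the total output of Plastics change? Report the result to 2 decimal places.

Technical coefficients a_ij = z_ij / X_j:
  a_11 = 7/70 = 0.10, a_21 = 0/70 = 0.00, a_31 = 14/70 = 0.20
  a_12 = 0/250 = 0.00, a_22 = 37.5/250 = 0.15, a_32 = 12.5/250 = 0.05
  a_13 = 10/100 = 0.10, a_23 = 5/100 = 0.05, a_33 = 30/100 = 0.30
I − A =
  [   0.90     0.00    -0.10]
  [   0.00     0.85    -0.05]
  [  -0.20    -0.05     0.70]
Cofactors of I−A, C_ij = (−1)^(i+j)·(minor ij) (rows/columns in the sector order above):
  C_11 = (0.85)(0.70) − (-0.05)(-0.05) = 0.5925
  C_12 = −[(0.00)(0.70) − (-0.05)(-0.20)] = 0.0100
  C_13 = (0.00)(-0.05) − (0.85)(-0.20) = 0.1700
  C_21 = −[(0.00)(0.70) − (-0.10)(-0.05)] = 0.0050
  C_22 = (0.90)(0.70) − (-0.10)(-0.20) = 0.6100
  C_23 = −[(0.90)(-0.05) − (0.00)(-0.20)] = 0.0450
  C_31 = (0.00)(-0.05) − (-0.10)(0.85) = 0.0850
  C_32 = −[(0.90)(-0.05) − (-0.10)(0.00)] = 0.0450
  C_33 = (0.90)(0.85) − (0.00)(0.00) = 0.7650
det(I−A) = Σ_j (I−A)_1j·C_1j = (0.90)(0.5925) + (0.00)(0.0100) + (-0.10)(0.1700) = 0.51625
adj(I−A) = Cᵀ =
  [ 0.5925   0.0050   0.0850]
  [ 0.0100   0.6100   0.0450]
  [ 0.1700   0.0450   0.7650]
(I − A)⁻¹ = adj(I−A) / det(I−A) ≈
  [   1.1477     0.0097     0.1646]
  [   0.0194     1.1816     0.0872]
  [   0.3293     0.0872     1.4818]
Δx = (I − A)⁻¹ Δd with Δd having -20 in the Plastics component and 0 elsewhere.
So Δx_1 = L_11 · (-20), where L_11 = adj(I−A)_11 / det(I−A) = 0.5925 / 0.51625.
Δx_1 = 0.5925 × (-20) / 0.51625 = -11.85 / 0.51625 ≈ -22.95.

Δx_1 = -22.95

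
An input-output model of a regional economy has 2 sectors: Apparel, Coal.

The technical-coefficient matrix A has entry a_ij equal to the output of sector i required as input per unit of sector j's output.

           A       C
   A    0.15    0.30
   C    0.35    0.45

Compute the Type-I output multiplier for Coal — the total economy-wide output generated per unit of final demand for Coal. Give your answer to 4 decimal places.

m_C = 3.1724

I − A =
  [   0.85    -0.30]
  [  -0.35     0.55]
det(I−A) = (0.85)(0.55) − (-0.30)(-0.35) = 0.3625
adj(I−A) = [[0.55, 0.30], [0.35, 0.85]]
(I − A)⁻¹ = adj(I−A) / det(I−A) ≈
  [   1.51724     0.82759]
  [   0.96552     2.34483]
The output multiplier for sector j is the column-j sum of the Leontief inverse (I − A)⁻¹ = adj(I−A) / det(I−A).
Column C of adj(I−A): (0.30, 0.85); det(I−A) = 0.3625.
m_C = (0.30 + 0.85) / 0.3625 = 1.15 / 0.3625 ≈ 3.1724.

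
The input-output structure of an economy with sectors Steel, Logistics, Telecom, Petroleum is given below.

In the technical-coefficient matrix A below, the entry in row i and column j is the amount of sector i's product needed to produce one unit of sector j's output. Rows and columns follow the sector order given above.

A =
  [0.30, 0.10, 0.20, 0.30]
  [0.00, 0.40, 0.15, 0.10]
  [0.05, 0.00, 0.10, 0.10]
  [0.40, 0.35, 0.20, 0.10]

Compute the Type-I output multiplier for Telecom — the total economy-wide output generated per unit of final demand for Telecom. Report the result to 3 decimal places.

m_3 = 3.212

I − A =
  [   0.70    -0.10    -0.20    -0.30]
  [   0.00     0.60    -0.15    -0.10]
  [  -0.05     0.00     0.90    -0.10]
  [  -0.40    -0.35    -0.20     0.90]
Compute the cofactors C_ij = (−1)^(i+j)·(3×3 minor ij) of I−A; the adjugate is their transpose:
adj(I−A) = Cᵀ =
  [ 0.437250   0.180500   0.168250   0.184500]
  [ 0.049750   0.425000   0.098500   0.074750]
  [ 0.049250   0.038250   0.277500   0.051500]
  [ 0.224625   0.254000   0.174750   0.371250]
det(I−A) = Σ_j (I−A)_1j·C_1j = (0.70)(0.437250) + (-0.10)(0.049750) + (-0.20)(0.049250) + (-0.30)(0.224625) = 0.2238625
(I − A)⁻¹ = adj(I−A) / det(I−A) ≈
  [   1.9532     0.8063     0.7516     0.8242]
  [   0.2222     1.8985     0.4400     0.3339]
  [   0.2200     0.1709     1.2396     0.2301]
  [   1.0034     1.1346     0.7806     1.6584]
The output multiplier for sector j is the column-j sum of the Leontief inverse (I − A)⁻¹ = adj(I−A) / det(I−A).
Column 3 of adj(I−A): (0.168250, 0.098500, 0.277500, 0.174750); det(I−A) = 0.2238625.
m_3 = (0.168250 + 0.098500 + 0.277500 + 0.174750) / 0.2238625 = 0.719 / 0.2238625 ≈ 3.212.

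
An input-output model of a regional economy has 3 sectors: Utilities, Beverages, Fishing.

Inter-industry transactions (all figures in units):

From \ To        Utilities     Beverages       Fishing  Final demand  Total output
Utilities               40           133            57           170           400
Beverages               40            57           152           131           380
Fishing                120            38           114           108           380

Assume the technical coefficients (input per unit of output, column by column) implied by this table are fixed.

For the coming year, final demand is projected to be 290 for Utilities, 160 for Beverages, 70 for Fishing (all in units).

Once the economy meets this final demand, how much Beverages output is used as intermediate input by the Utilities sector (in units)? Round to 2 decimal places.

Technical coefficients a_ij = z_ij / X_j:
  a_11 = 40/400 = 0.10, a_21 = 40/400 = 0.10, a_31 = 120/400 = 0.30
  a_12 = 133/380 = 0.35, a_22 = 57/380 = 0.15, a_32 = 38/380 = 0.10
  a_13 = 57/380 = 0.15, a_23 = 152/380 = 0.40, a_33 = 114/380 = 0.30
I − A =
  [   0.90    -0.35    -0.15]
  [  -0.10     0.85    -0.40]
  [  -0.30    -0.10     0.70]
Cofactors of I−A, C_ij = (−1)^(i+j)·(minor ij) (rows/columns in the sector order above):
  C_11 = (0.85)(0.70) − (-0.40)(-0.10) = 0.5550
  C_12 = −[(-0.10)(0.70) − (-0.40)(-0.30)] = 0.1900
  C_13 = (-0.10)(-0.10) − (0.85)(-0.30) = 0.2650
  C_21 = −[(-0.35)(0.70) − (-0.15)(-0.10)] = 0.2600
  C_22 = (0.90)(0.70) − (-0.15)(-0.30) = 0.5850
  C_23 = −[(0.90)(-0.10) − (-0.35)(-0.30)] = 0.1950
  C_31 = (-0.35)(-0.40) − (-0.15)(0.85) = 0.2675
  C_32 = −[(0.90)(-0.40) − (-0.15)(-0.10)] = 0.3750
  C_33 = (0.90)(0.85) − (-0.35)(-0.10) = 0.7300
det(I−A) = Σ_j (I−A)_1j·C_1j = (0.90)(0.5550) + (-0.35)(0.1900) + (-0.15)(0.2650) = 0.39325
adj(I−A) = Cᵀ =
  [ 0.5550   0.2600   0.2675]
  [ 0.1900   0.5850   0.3750]
  [ 0.2650   0.1950   0.7300]
(I − A)⁻¹ = adj(I−A) / det(I−A) ≈
  [   1.4113     0.6612     0.6802]
  [   0.4832     1.4876     0.9536]
  [   0.6739     0.4959     1.8563]
First solve x = (I − A)⁻¹ d = adj(I−A)·d / det(I−A); in particular x_1 = (0.5550·290 + 0.2600·160 + 0.2675·70) / 0.39325 = 221.275 / 0.39325 ≈ 562.6828.
Intermediate flow from 2 to 1: z_21 = a_21 · x_1 = 0.10 × 221.275 / 0.39325 = 22.1275 / 0.39325 ≈ 56.27.

z_21 = 56.27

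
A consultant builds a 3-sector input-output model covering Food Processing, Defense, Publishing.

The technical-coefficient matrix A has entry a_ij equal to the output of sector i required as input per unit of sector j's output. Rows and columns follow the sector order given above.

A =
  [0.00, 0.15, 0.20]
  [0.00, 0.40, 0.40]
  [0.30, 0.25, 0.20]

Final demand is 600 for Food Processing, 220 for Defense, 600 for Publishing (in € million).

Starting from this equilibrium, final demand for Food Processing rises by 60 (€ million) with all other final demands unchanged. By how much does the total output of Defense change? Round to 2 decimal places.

Δx_2 = 22.09

I − A =
  [   1.00    -0.15    -0.20]
  [   0.00     0.60    -0.40]
  [  -0.30    -0.25     0.80]
Cofactors of I−A, C_ij = (−1)^(i+j)·(minor ij) (rows/columns in the sector order above):
  C_11 = (0.60)(0.80) − (-0.40)(-0.25) = 0.3800
  C_12 = −[(0.00)(0.80) − (-0.40)(-0.30)] = 0.1200
  C_13 = (0.00)(-0.25) − (0.60)(-0.30) = 0.1800
  C_21 = −[(-0.15)(0.80) − (-0.20)(-0.25)] = 0.1700
  C_22 = (1.00)(0.80) − (-0.20)(-0.30) = 0.7400
  C_23 = −[(1.00)(-0.25) − (-0.15)(-0.30)] = 0.2950
  C_31 = (-0.15)(-0.40) − (-0.20)(0.60) = 0.1800
  C_32 = −[(1.00)(-0.40) − (-0.20)(0.00)] = 0.4000
  C_33 = (1.00)(0.60) − (-0.15)(0.00) = 0.6000
det(I−A) = Σ_j (I−A)_1j·C_1j = (1.00)(0.3800) + (-0.15)(0.1200) + (-0.20)(0.1800) = 0.3260
adj(I−A) = Cᵀ =
  [ 0.3800   0.1700   0.1800]
  [ 0.1200   0.7400   0.4000]
  [ 0.1800   0.2950   0.6000]
(I − A)⁻¹ = adj(I−A) / det(I−A) ≈
  [   1.1656     0.5215     0.5521]
  [   0.3681     2.2699     1.2270]
  [   0.5521     0.9049     1.8405]
Δx = (I − A)⁻¹ Δd with Δd having +60 in the Food Processing component and 0 elsewhere.
So Δx_2 = L_21 · (+60), where L_21 = adj(I−A)_21 / det(I−A) = 0.1200 / 0.3260.
Δx_2 = 0.1200 × (+60) / 0.3260 = 7.20 / 0.3260 ≈ 22.09.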